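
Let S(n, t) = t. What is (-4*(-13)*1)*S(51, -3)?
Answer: -156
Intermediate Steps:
(-4*(-13)*1)*S(51, -3) = (-4*(-13)*1)*(-3) = (52*1)*(-3) = 52*(-3) = -156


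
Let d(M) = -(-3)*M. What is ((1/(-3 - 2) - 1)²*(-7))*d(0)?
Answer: 0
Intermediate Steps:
d(M) = 3*M
((1/(-3 - 2) - 1)²*(-7))*d(0) = ((1/(-3 - 2) - 1)²*(-7))*(3*0) = ((1/(-5) - 1)²*(-7))*0 = ((-⅕ - 1)²*(-7))*0 = ((-6/5)²*(-7))*0 = ((36/25)*(-7))*0 = -252/25*0 = 0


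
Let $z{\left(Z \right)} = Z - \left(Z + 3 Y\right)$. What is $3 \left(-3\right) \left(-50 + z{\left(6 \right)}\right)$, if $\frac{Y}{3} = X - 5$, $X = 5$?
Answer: $450$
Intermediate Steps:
$Y = 0$ ($Y = 3 \left(5 - 5\right) = 3 \cdot 0 = 0$)
$z{\left(Z \right)} = 0$ ($z{\left(Z \right)} = Z - \left(Z + 3 \cdot 0\right) = Z - \left(Z + 0\right) = Z - Z = 0$)
$3 \left(-3\right) \left(-50 + z{\left(6 \right)}\right) = 3 \left(-3\right) \left(-50 + 0\right) = \left(-9\right) \left(-50\right) = 450$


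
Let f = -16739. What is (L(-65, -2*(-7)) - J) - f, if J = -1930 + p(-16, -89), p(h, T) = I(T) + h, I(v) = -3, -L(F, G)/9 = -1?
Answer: 18697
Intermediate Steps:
L(F, G) = 9 (L(F, G) = -9*(-1) = 9)
p(h, T) = -3 + h
J = -1949 (J = -1930 + (-3 - 16) = -1930 - 19 = -1949)
(L(-65, -2*(-7)) - J) - f = (9 - 1*(-1949)) - 1*(-16739) = (9 + 1949) + 16739 = 1958 + 16739 = 18697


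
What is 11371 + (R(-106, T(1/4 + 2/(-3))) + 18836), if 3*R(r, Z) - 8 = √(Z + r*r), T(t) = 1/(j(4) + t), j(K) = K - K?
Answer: 90629/3 + 2*√70210/15 ≈ 30245.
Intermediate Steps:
j(K) = 0
T(t) = 1/t (T(t) = 1/(0 + t) = 1/t)
R(r, Z) = 8/3 + √(Z + r²)/3 (R(r, Z) = 8/3 + √(Z + r*r)/3 = 8/3 + √(Z + r²)/3)
11371 + (R(-106, T(1/4 + 2/(-3))) + 18836) = 11371 + ((8/3 + √(1/(1/4 + 2/(-3)) + (-106)²)/3) + 18836) = 11371 + ((8/3 + √(1/(1*(¼) + 2*(-⅓)) + 11236)/3) + 18836) = 11371 + ((8/3 + √(1/(¼ - ⅔) + 11236)/3) + 18836) = 11371 + ((8/3 + √(1/(-5/12) + 11236)/3) + 18836) = 11371 + ((8/3 + √(-12/5 + 11236)/3) + 18836) = 11371 + ((8/3 + √(56168/5)/3) + 18836) = 11371 + ((8/3 + (2*√70210/5)/3) + 18836) = 11371 + ((8/3 + 2*√70210/15) + 18836) = 11371 + (56516/3 + 2*√70210/15) = 90629/3 + 2*√70210/15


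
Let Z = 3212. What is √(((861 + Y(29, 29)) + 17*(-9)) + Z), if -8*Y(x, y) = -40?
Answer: 5*√157 ≈ 62.650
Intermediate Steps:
Y(x, y) = 5 (Y(x, y) = -⅛*(-40) = 5)
√(((861 + Y(29, 29)) + 17*(-9)) + Z) = √(((861 + 5) + 17*(-9)) + 3212) = √((866 - 153) + 3212) = √(713 + 3212) = √3925 = 5*√157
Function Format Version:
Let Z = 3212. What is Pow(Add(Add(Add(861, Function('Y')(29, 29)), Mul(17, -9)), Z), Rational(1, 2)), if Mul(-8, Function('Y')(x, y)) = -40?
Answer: Mul(5, Pow(157, Rational(1, 2))) ≈ 62.650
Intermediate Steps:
Function('Y')(x, y) = 5 (Function('Y')(x, y) = Mul(Rational(-1, 8), -40) = 5)
Pow(Add(Add(Add(861, Function('Y')(29, 29)), Mul(17, -9)), Z), Rational(1, 2)) = Pow(Add(Add(Add(861, 5), Mul(17, -9)), 3212), Rational(1, 2)) = Pow(Add(Add(866, -153), 3212), Rational(1, 2)) = Pow(Add(713, 3212), Rational(1, 2)) = Pow(3925, Rational(1, 2)) = Mul(5, Pow(157, Rational(1, 2)))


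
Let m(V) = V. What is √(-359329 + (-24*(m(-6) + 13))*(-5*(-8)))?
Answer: I*√366049 ≈ 605.02*I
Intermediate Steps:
√(-359329 + (-24*(m(-6) + 13))*(-5*(-8))) = √(-359329 + (-24*(-6 + 13))*(-5*(-8))) = √(-359329 - 24*7*40) = √(-359329 - 168*40) = √(-359329 - 6720) = √(-366049) = I*√366049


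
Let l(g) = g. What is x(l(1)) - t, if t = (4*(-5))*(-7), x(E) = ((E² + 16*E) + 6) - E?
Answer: -118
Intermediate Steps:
x(E) = 6 + E² + 15*E (x(E) = (6 + E² + 16*E) - E = 6 + E² + 15*E)
t = 140 (t = -20*(-7) = 140)
x(l(1)) - t = (6 + 1² + 15*1) - 1*140 = (6 + 1 + 15) - 140 = 22 - 140 = -118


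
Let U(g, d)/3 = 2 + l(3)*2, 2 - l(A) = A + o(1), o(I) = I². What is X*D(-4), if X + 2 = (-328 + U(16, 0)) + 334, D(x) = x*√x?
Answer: 16*I ≈ 16.0*I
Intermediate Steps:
l(A) = 1 - A (l(A) = 2 - (A + 1²) = 2 - (A + 1) = 2 - (1 + A) = 2 + (-1 - A) = 1 - A)
U(g, d) = -6 (U(g, d) = 3*(2 + (1 - 1*3)*2) = 3*(2 + (1 - 3)*2) = 3*(2 - 2*2) = 3*(2 - 4) = 3*(-2) = -6)
D(x) = x^(3/2)
X = -2 (X = -2 + ((-328 - 6) + 334) = -2 + (-334 + 334) = -2 + 0 = -2)
X*D(-4) = -(-16)*I = 16*I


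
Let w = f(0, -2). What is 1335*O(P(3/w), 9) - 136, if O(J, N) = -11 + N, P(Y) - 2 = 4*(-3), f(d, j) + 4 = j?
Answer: -2806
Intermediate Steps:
f(d, j) = -4 + j
w = -6 (w = -4 - 2 = -6)
P(Y) = -10 (P(Y) = 2 + 4*(-3) = 2 - 12 = -10)
1335*O(P(3/w), 9) - 136 = 1335*(-11 + 9) - 136 = 1335*(-2) - 136 = -2670 - 136 = -2806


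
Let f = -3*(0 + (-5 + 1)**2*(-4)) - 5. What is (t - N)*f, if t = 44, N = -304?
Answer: 65076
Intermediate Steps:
f = 187 (f = -3*(0 + (-4)**2*(-4)) - 5 = -3*(0 + 16*(-4)) - 5 = -3*(0 - 64) - 5 = -3*(-64) - 5 = 192 - 5 = 187)
(t - N)*f = (44 - 1*(-304))*187 = (44 + 304)*187 = 348*187 = 65076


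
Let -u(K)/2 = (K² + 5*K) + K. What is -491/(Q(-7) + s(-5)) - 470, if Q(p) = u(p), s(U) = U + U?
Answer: -10789/24 ≈ -449.54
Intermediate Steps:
s(U) = 2*U
u(K) = -12*K - 2*K² (u(K) = -2*((K² + 5*K) + K) = -2*(K² + 6*K) = -12*K - 2*K²)
Q(p) = -2*p*(6 + p)
-491/(Q(-7) + s(-5)) - 470 = -491/(-2*(-7)*(6 - 7) + 2*(-5)) - 470 = -491/(-2*(-7)*(-1) - 10) - 470 = -491/(-14 - 10) - 470 = -491/(-24) - 470 = -1/24*(-491) - 470 = 491/24 - 470 = -10789/24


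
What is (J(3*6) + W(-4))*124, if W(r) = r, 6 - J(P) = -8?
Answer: 1240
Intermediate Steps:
J(P) = 14 (J(P) = 6 - 1*(-8) = 6 + 8 = 14)
(J(3*6) + W(-4))*124 = (14 - 4)*124 = 10*124 = 1240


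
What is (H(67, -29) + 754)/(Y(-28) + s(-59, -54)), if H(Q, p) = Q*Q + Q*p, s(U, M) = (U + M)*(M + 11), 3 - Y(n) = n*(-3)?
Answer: 1650/2389 ≈ 0.69067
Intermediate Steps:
Y(n) = 3 + 3*n (Y(n) = 3 - n*(-3) = 3 - (-3)*n = 3 + 3*n)
s(U, M) = (11 + M)*(M + U) (s(U, M) = (M + U)*(11 + M) = (11 + M)*(M + U))
H(Q, p) = Q**2 + Q*p
(H(67, -29) + 754)/(Y(-28) + s(-59, -54)) = (67*(67 - 29) + 754)/((3 + 3*(-28)) + ((-54)**2 + 11*(-54) + 11*(-59) - 54*(-59))) = (67*38 + 754)/((3 - 84) + (2916 - 594 - 649 + 3186)) = (2546 + 754)/(-81 + 4859) = 3300/4778 = 3300*(1/4778) = 1650/2389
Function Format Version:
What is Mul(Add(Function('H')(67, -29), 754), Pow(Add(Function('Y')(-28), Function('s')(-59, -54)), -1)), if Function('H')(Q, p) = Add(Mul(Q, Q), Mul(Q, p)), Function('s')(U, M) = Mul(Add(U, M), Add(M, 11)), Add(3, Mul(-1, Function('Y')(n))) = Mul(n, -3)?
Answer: Rational(1650, 2389) ≈ 0.69067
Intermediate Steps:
Function('Y')(n) = Add(3, Mul(3, n)) (Function('Y')(n) = Add(3, Mul(-1, Mul(n, -3))) = Add(3, Mul(-1, Mul(-3, n))) = Add(3, Mul(3, n)))
Function('s')(U, M) = Mul(Add(11, M), Add(M, U)) (Function('s')(U, M) = Mul(Add(M, U), Add(11, M)) = Mul(Add(11, M), Add(M, U)))
Function('H')(Q, p) = Add(Pow(Q, 2), Mul(Q, p))
Mul(Add(Function('H')(67, -29), 754), Pow(Add(Function('Y')(-28), Function('s')(-59, -54)), -1)) = Mul(Add(Mul(67, Add(67, -29)), 754), Pow(Add(Add(3, Mul(3, -28)), Add(Pow(-54, 2), Mul(11, -54), Mul(11, -59), Mul(-54, -59))), -1)) = Mul(Add(Mul(67, 38), 754), Pow(Add(Add(3, -84), Add(2916, -594, -649, 3186)), -1)) = Mul(Add(2546, 754), Pow(Add(-81, 4859), -1)) = Mul(3300, Pow(4778, -1)) = Mul(3300, Rational(1, 4778)) = Rational(1650, 2389)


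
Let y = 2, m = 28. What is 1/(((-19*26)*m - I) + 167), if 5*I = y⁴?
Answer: -5/68341 ≈ -7.3162e-5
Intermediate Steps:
I = 16/5 (I = (⅕)*2⁴ = (⅕)*16 = 16/5 ≈ 3.2000)
1/(((-19*26)*m - I) + 167) = 1/((-19*26*28 - 1*16/5) + 167) = 1/((-494*28 - 16/5) + 167) = 1/((-13832 - 16/5) + 167) = 1/(-69176/5 + 167) = 1/(-68341/5) = -5/68341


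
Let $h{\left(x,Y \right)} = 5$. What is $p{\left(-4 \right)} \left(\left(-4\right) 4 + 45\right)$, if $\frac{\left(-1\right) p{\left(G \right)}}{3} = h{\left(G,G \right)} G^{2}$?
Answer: $-6960$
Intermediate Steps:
$p{\left(G \right)} = - 15 G^{2}$ ($p{\left(G \right)} = - 3 \cdot 5 G^{2} = - 15 G^{2}$)
$p{\left(-4 \right)} \left(\left(-4\right) 4 + 45\right) = - 15 \left(-4\right)^{2} \left(\left(-4\right) 4 + 45\right) = \left(-15\right) 16 \left(-16 + 45\right) = \left(-240\right) 29 = -6960$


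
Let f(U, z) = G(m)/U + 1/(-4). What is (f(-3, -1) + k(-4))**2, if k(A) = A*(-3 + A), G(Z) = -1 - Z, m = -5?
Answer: 100489/144 ≈ 697.84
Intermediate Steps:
f(U, z) = -1/4 + 4/U (f(U, z) = (-1 - 1*(-5))/U + 1/(-4) = (-1 + 5)/U + 1*(-1/4) = 4/U - 1/4 = -1/4 + 4/U)
(f(-3, -1) + k(-4))**2 = ((1/4)*(16 - 1*(-3))/(-3) - 4*(-3 - 4))**2 = ((1/4)*(-1/3)*(16 + 3) - 4*(-7))**2 = ((1/4)*(-1/3)*19 + 28)**2 = (-19/12 + 28)**2 = (317/12)**2 = 100489/144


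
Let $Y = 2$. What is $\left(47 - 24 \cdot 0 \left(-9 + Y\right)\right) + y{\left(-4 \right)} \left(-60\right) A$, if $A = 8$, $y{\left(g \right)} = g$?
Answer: $1967$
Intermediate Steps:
$\left(47 - 24 \cdot 0 \left(-9 + Y\right)\right) + y{\left(-4 \right)} \left(-60\right) A = \left(47 - 24 \cdot 0 \left(-9 + 2\right)\right) + \left(-4\right) \left(-60\right) 8 = \left(47 - 24 \cdot 0 \left(-7\right)\right) + 240 \cdot 8 = \left(47 - 0\right) + 1920 = \left(47 + 0\right) + 1920 = 47 + 1920 = 1967$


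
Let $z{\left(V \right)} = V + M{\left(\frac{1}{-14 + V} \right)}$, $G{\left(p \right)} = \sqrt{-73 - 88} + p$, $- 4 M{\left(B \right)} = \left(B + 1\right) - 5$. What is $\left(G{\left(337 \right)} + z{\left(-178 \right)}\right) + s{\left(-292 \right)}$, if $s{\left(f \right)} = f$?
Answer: $- \frac{101375}{768} + i \sqrt{161} \approx -132.0 + 12.689 i$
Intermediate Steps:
$M{\left(B \right)} = 1 - \frac{B}{4}$ ($M{\left(B \right)} = - \frac{\left(B + 1\right) - 5}{4} = - \frac{\left(1 + B\right) - 5}{4} = - \frac{-4 + B}{4} = 1 - \frac{B}{4}$)
$G{\left(p \right)} = p + i \sqrt{161}$ ($G{\left(p \right)} = \sqrt{-161} + p = i \sqrt{161} + p = p + i \sqrt{161}$)
$z{\left(V \right)} = 1 + V - \frac{1}{4 \left(-14 + V\right)}$ ($z{\left(V \right)} = V + \left(1 - \frac{1}{4 \left(-14 + V\right)}\right) = 1 + V - \frac{1}{4 \left(-14 + V\right)}$)
$\left(G{\left(337 \right)} + z{\left(-178 \right)}\right) + s{\left(-292 \right)} = \left(\left(337 + i \sqrt{161}\right) + \frac{- \frac{1}{4} + \left(1 - 178\right) \left(-14 - 178\right)}{-14 - 178}\right) - 292 = \left(\left(337 + i \sqrt{161}\right) + \frac{- \frac{1}{4} - -33984}{-192}\right) - 292 = \left(\left(337 + i \sqrt{161}\right) - \frac{- \frac{1}{4} + 33984}{192}\right) - 292 = \left(\left(337 + i \sqrt{161}\right) - \frac{135935}{768}\right) - 292 = \left(\frac{122881}{768} + i \sqrt{161}\right) - 292 = - \frac{101375}{768} + i \sqrt{161}$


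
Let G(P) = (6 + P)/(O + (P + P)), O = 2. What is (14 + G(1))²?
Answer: 3969/16 ≈ 248.06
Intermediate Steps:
G(P) = (6 + P)/(2 + 2*P) (G(P) = (6 + P)/(2 + (P + P)) = (6 + P)/(2 + 2*P))
(14 + G(1))² = (14 + (6 + 1)/(2*(1 + 1)))² = (14 + (½)*7/2)² = (14 + (½)*(½)*7)² = (14 + 7/4)² = (63/4)² = 3969/16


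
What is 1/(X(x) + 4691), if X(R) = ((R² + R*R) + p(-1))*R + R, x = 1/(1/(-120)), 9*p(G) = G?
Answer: -3/10354247 ≈ -2.8974e-7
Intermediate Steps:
p(G) = G/9
x = -120 (x = 1/(-1/120) = -120)
X(R) = R + R*(-⅑ + 2*R²) (X(R) = ((R² + R*R) + (⅑)*(-1))*R + R = ((R² + R²) - ⅑)*R + R = (2*R² - ⅑)*R + R = (-⅑ + 2*R²)*R + R = R*(-⅑ + 2*R²) + R = R + R*(-⅑ + 2*R²))
1/(X(x) + 4691) = 1/(2*(-120)*(4/9 + (-120)²) + 4691) = 1/(2*(-120)*(4/9 + 14400) + 4691) = 1/(2*(-120)*(129604/9) + 4691) = 1/(-10368320/3 + 4691) = 1/(-10354247/3) = -3/10354247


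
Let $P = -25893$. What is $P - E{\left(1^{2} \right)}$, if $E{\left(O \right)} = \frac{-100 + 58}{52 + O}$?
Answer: $- \frac{1372287}{53} \approx -25892.0$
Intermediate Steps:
$E{\left(O \right)} = - \frac{42}{52 + O}$
$P - E{\left(1^{2} \right)} = -25893 - - \frac{42}{52 + 1^{2}} = -25893 - - \frac{42}{52 + 1} = -25893 - - \frac{42}{53} = -25893 + \frac{42}{53} = - \frac{1372287}{53}$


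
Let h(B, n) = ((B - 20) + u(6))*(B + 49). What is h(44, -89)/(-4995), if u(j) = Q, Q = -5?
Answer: -589/1665 ≈ -0.35375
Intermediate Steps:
u(j) = -5
h(B, n) = (-25 + B)*(49 + B) (h(B, n) = ((B - 20) - 5)*(B + 49) = ((-20 + B) - 5)*(49 + B) = (-25 + B)*(49 + B))
h(44, -89)/(-4995) = (-1225 + 44² + 24*44)/(-4995) = (-1225 + 1936 + 1056)*(-1/4995) = 1767*(-1/4995) = -589/1665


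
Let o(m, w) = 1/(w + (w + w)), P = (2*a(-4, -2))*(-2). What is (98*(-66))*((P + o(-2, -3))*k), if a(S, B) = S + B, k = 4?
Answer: -1854160/3 ≈ -6.1805e+5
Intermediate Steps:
a(S, B) = B + S
P = 24 (P = (2*(-2 - 4))*(-2) = (2*(-6))*(-2) = -12*(-2) = 24)
o(m, w) = 1/(3*w) (o(m, w) = 1/(w + 2*w) = 1/(3*w))
(98*(-66))*((P + o(-2, -3))*k) = (98*(-66))*((24 + (1/3)/(-3))*4) = -6468*(24 + (1/3)*(-1/3))*4 = -6468*(24 - 1/9)*4 = -463540*4/3 = -6468*860/9 = -1854160/3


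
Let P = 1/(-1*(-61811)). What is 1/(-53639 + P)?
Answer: -61811/3315480228 ≈ -1.8643e-5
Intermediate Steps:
P = 1/61811 ≈ 1.6178e-5
1/(-53639 + P) = 1/(-53639 + 1/61811) = 1/(-3315480228/61811) = -61811/3315480228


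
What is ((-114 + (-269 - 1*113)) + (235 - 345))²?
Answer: 367236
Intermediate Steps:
((-114 + (-269 - 1*113)) + (235 - 345))² = ((-114 + (-269 - 113)) - 110)² = ((-114 - 382) - 110)² = (-496 - 110)² = (-606)² = 367236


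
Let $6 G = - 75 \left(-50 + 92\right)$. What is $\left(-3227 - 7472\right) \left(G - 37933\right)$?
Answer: $411462142$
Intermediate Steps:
$G = -525$ ($G = \frac{\left(-75\right) \left(-50 + 92\right)}{6} = \frac{\left(-75\right) 42}{6} = \frac{1}{6} \left(-3150\right) = -525$)
$\left(-3227 - 7472\right) \left(G - 37933\right) = \left(-3227 - 7472\right) \left(-525 - 37933\right) = \left(-10699\right) \left(-38458\right) = 411462142$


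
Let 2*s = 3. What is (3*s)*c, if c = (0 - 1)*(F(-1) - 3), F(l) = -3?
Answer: 27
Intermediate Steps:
s = 3/2 (s = (½)*3 = 3/2 ≈ 1.5000)
c = 6 (c = (0 - 1)*(-3 - 3) = -1*(-6) = 6)
(3*s)*c = (3*(3/2))*6 = (9/2)*6 = 27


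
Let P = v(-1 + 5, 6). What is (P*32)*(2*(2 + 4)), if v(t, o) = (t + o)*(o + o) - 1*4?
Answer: 44544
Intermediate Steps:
v(t, o) = -4 + 2*o*(o + t) (v(t, o) = (o + t)*(2*o) - 4 = 2*o*(o + t) - 4 = -4 + 2*o*(o + t))
P = 116 (P = -4 + 2*6² + 2*6*(-1 + 5) = -4 + 2*36 + 2*6*4 = -4 + 72 + 48 = 116)
(P*32)*(2*(2 + 4)) = (116*32)*(2*(2 + 4)) = 3712*(2*6) = 3712*12 = 44544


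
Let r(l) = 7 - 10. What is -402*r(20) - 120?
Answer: 1086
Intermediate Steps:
r(l) = -3
-402*r(20) - 120 = -402*(-3) - 120 = 1206 - 120 = 1086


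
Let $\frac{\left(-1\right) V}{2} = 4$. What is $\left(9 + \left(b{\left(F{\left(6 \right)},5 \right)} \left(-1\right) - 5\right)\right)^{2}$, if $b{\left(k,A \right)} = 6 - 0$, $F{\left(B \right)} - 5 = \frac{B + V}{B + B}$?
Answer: $4$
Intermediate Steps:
$V = -8$ ($V = \left(-2\right) 4 = -8$)
$F{\left(B \right)} = 5 + \frac{-8 + B}{2 B}$ ($F{\left(B \right)} = 5 + \frac{B - 8}{B + B} = 5 + \frac{-8 + B}{2 B}$)
$b{\left(k,A \right)} = 6$ ($b{\left(k,A \right)} = 6 + 0 = 6$)
$\left(9 + \left(b{\left(F{\left(6 \right)},5 \right)} \left(-1\right) - 5\right)\right)^{2} = \left(9 + \left(6 \left(-1\right) - 5\right)\right)^{2} = \left(9 - 11\right)^{2} = \left(-2\right)^{2} = 4$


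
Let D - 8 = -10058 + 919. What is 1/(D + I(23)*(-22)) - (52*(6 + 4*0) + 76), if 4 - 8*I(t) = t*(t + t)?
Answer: -4836422/12465 ≈ -388.00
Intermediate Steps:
D = -9131 (D = 8 + (-10058 + 919) = 8 - 9139 = -9131)
I(t) = ½ - t²/4 (I(t) = ½ - t*(t + t)/8 = ½ - t*2*t/8 = ½ - t²/4)
1/(D + I(23)*(-22)) - (52*(6 + 4*0) + 76) = 1/(-9131 + (½ - ¼*23²)*(-22)) - (52*(6 + 4*0) + 76) = 1/(-9131 + (½ - ¼*529)*(-22)) - (52*(6 + 0) + 76) = 1/(-9131 + (½ - 529/4)*(-22)) - (52*6 + 76) = 1/(-9131 - 527/4*(-22)) - (312 + 76) = 1/(-9131 + 5797/2) - 1*388 = 1/(-12465/2) - 388 = -2/12465 - 388 = -4836422/12465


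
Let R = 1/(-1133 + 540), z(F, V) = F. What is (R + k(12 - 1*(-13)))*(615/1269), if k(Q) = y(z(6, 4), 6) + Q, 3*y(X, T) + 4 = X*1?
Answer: 9359890/752517 ≈ 12.438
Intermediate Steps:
R = -1/593 (R = 1/(-593) = -1/593 ≈ -0.0016863)
y(X, T) = -4/3 + X/3 (y(X, T) = -4/3 + (X*1)/3 = -4/3 + X/3)
k(Q) = ⅔ + Q (k(Q) = (-4/3 + (⅓)*6) + Q = (-4/3 + 2) + Q = ⅔ + Q)
(R + k(12 - 1*(-13)))*(615/1269) = (-1/593 + (⅔ + (12 - 1*(-13))))*(615/1269) = (-1/593 + (⅔ + (12 + 13)))*(615*(1/1269)) = (-1/593 + (⅔ + 25))*(205/423) = (-1/593 + 77/3)*(205/423) = (45658/1779)*(205/423) = 9359890/752517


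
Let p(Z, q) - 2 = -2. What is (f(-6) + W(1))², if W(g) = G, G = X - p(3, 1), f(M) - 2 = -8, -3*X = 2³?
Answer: 676/9 ≈ 75.111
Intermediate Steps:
p(Z, q) = 0 (p(Z, q) = 2 - 2 = 0)
X = -8/3 (X = -⅓*2³ = -⅓*8 = -8/3 ≈ -2.6667)
f(M) = -6 (f(M) = 2 - 8 = -6)
G = -8/3 (G = -8/3 - 1*0 = -8/3 + 0 = -8/3 ≈ -2.6667)
W(g) = -8/3
(f(-6) + W(1))² = (-6 - 8/3)² = (-26/3)² = 676/9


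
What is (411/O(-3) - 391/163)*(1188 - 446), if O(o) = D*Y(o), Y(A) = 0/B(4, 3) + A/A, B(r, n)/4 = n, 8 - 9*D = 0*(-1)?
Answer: 222529139/652 ≈ 3.4130e+5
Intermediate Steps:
D = 8/9 (D = 8/9 - 0*(-1) = 8/9 - ⅑*0 = 8/9 + 0 = 8/9 ≈ 0.88889)
B(r, n) = 4*n
Y(A) = 1 (Y(A) = 0/((4*3)) + A/A = 0/12 + 1 = 0*(1/12) + 1 = 0 + 1 = 1)
O(o) = 8/9 (O(o) = (8/9)*1 = 8/9)
(411/O(-3) - 391/163)*(1188 - 446) = (411/(8/9) - 391/163)*(1188 - 446) = (411*(9/8) - 391*1/163)*742 = (3699/8 - 391/163)*742 = (599809/1304)*742 = 222529139/652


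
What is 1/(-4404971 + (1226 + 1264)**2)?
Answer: 1/1795129 ≈ 5.5706e-7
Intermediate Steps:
1/(-4404971 + (1226 + 1264)**2) = 1/(-4404971 + 2490**2) = 1/(-4404971 + 6200100) = 1/1795129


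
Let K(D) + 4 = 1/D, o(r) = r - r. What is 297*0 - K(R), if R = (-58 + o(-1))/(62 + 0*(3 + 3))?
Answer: 147/29 ≈ 5.0690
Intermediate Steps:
o(r) = 0
R = -29/31 (R = (-58 + 0)/(62 + 0*(3 + 3)) = -58/(62 + 0*6) = -58/(62 + 0) = -58/62 = -58*1/62 = -29/31 ≈ -0.93548)
K(D) = -4 + 1/D
297*0 - K(R) = 297*0 - (-4 + 1/(-29/31)) = 0 - (-4 - 31/29) = 0 - 1*(-147/29) = 0 + 147/29 = 147/29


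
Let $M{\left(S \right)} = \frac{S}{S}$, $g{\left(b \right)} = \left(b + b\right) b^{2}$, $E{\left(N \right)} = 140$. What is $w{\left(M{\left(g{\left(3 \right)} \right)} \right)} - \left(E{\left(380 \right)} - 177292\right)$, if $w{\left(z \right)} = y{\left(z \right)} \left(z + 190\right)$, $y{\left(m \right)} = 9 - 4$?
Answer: $178107$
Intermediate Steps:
$y{\left(m \right)} = 5$ ($y{\left(m \right)} = 9 - 4 = 5$)
$g{\left(b \right)} = 2 b^{3}$ ($g{\left(b \right)} = 2 b b^{2} = 2 b^{3}$)
$M{\left(S \right)} = 1$
$w{\left(z \right)} = 950 + 5 z$ ($w{\left(z \right)} = 5 \left(z + 190\right) = 5 \left(190 + z\right) = 950 + 5 z$)
$w{\left(M{\left(g{\left(3 \right)} \right)} \right)} - \left(E{\left(380 \right)} - 177292\right) = \left(950 + 5 \cdot 1\right) - \left(140 - 177292\right) = \left(950 + 5\right) - \left(140 - 177292\right) = 955 - -177152 = 955 + 177152 = 178107$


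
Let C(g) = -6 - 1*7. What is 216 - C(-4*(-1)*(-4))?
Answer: 229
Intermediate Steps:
C(g) = -13 (C(g) = -6 - 7 = -13)
216 - C(-4*(-1)*(-4)) = 216 - 1*(-13) = 216 + 13 = 229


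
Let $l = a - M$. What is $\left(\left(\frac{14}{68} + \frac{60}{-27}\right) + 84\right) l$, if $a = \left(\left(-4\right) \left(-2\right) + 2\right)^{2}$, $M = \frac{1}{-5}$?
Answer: $\frac{4189529}{510} \approx 8214.8$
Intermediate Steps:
$M = - \frac{1}{5} \approx -0.2$
$a = 100$ ($a = \left(8 + 2\right)^{2} = 10^{2} = 100$)
$l = \frac{501}{5}$ ($l = 100 - - \frac{1}{5} = 100 + \frac{1}{5} = \frac{501}{5} \approx 100.2$)
$\left(\left(\frac{14}{68} + \frac{60}{-27}\right) + 84\right) l = \left(\left(\frac{14}{68} + \frac{60}{-27}\right) + 84\right) \frac{501}{5} = \left(\left(14 \cdot \frac{1}{68} + 60 \left(- \frac{1}{27}\right)\right) + 84\right) \frac{501}{5} = \left(\left(\frac{7}{34} - \frac{20}{9}\right) + 84\right) \frac{501}{5} = \left(- \frac{617}{306} + 84\right) \frac{501}{5} = \frac{25087}{306} \cdot \frac{501}{5} = \frac{4189529}{510}$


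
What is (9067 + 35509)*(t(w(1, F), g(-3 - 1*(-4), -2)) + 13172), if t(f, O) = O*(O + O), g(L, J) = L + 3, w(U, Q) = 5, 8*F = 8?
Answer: 588581504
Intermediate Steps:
F = 1 (F = (⅛)*8 = 1)
g(L, J) = 3 + L
t(f, O) = 2*O² (t(f, O) = O*(2*O) = 2*O²)
(9067 + 35509)*(t(w(1, F), g(-3 - 1*(-4), -2)) + 13172) = (9067 + 35509)*(2*(3 + (-3 - 1*(-4)))² + 13172) = 44576*(2*(3 + (-3 + 4))² + 13172) = 44576*(2*(3 + 1)² + 13172) = 44576*(2*4² + 13172) = 44576*(2*16 + 13172) = 44576*(32 + 13172) = 44576*13204 = 588581504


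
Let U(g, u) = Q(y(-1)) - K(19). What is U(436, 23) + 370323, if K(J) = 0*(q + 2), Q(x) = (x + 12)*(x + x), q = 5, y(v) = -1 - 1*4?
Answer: 370253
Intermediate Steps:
y(v) = -5 (y(v) = -1 - 4 = -5)
Q(x) = 2*x*(12 + x) (Q(x) = (12 + x)*(2*x) = 2*x*(12 + x))
K(J) = 0 (K(J) = 0*(5 + 2) = 0*7 = 0)
U(g, u) = -70 (U(g, u) = 2*(-5)*(12 - 5) - 1*0 = 2*(-5)*7 + 0 = -70 + 0 = -70)
U(436, 23) + 370323 = -70 + 370323 = 370253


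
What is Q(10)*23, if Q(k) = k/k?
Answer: 23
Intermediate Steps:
Q(k) = 1
Q(10)*23 = 1*23 = 23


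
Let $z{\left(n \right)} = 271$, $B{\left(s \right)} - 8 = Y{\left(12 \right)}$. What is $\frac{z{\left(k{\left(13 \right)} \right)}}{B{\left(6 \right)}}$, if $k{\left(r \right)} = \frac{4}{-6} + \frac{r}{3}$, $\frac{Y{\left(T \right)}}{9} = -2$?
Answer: $- \frac{271}{10} \approx -27.1$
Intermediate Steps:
$Y{\left(T \right)} = -18$ ($Y{\left(T \right)} = 9 \left(-2\right) = -18$)
$k{\left(r \right)} = - \frac{2}{3} + \frac{r}{3}$ ($k{\left(r \right)} = 4 \left(- \frac{1}{6}\right) + r \frac{1}{3} = - \frac{2}{3} + \frac{r}{3}$)
$B{\left(s \right)} = -10$ ($B{\left(s \right)} = 8 - 18 = -10$)
$\frac{z{\left(k{\left(13 \right)} \right)}}{B{\left(6 \right)}} = \frac{271}{-10} = 271 \left(- \frac{1}{10}\right) = - \frac{271}{10}$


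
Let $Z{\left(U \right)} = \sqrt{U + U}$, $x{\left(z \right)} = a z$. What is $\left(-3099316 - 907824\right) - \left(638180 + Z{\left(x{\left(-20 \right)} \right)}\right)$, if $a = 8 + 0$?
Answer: $-4645320 - 8 i \sqrt{5} \approx -4.6453 \cdot 10^{6} - 17.889 i$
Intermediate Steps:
$a = 8$
$x{\left(z \right)} = 8 z$
$Z{\left(U \right)} = \sqrt{2} \sqrt{U}$ ($Z{\left(U \right)} = \sqrt{2 U} = \sqrt{2} \sqrt{U}$)
$\left(-3099316 - 907824\right) - \left(638180 + Z{\left(x{\left(-20 \right)} \right)}\right) = \left(-3099316 - 907824\right) - \left(638180 + \sqrt{2} \sqrt{8 \left(-20\right)}\right) = -4007140 - \left(638180 + \sqrt{2} \sqrt{-160}\right) = -4007140 - \left(638180 + \sqrt{2} \cdot 4 i \sqrt{10}\right) = -4007140 - \left(638180 + 8 i \sqrt{5}\right) = -4645320 - 8 i \sqrt{5}$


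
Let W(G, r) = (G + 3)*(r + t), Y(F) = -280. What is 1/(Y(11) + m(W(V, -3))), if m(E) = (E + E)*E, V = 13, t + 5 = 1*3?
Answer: 1/12520 ≈ 7.9872e-5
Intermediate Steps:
t = -2 (t = -5 + 1*3 = -5 + 3 = -2)
W(G, r) = (-2 + r)*(3 + G) (W(G, r) = (G + 3)*(r - 2) = (3 + G)*(-2 + r) = (-2 + r)*(3 + G))
m(E) = 2*E² (m(E) = (2*E)*E = 2*E²)
1/(Y(11) + m(W(V, -3))) = 1/(-280 + 2*(-6 - 2*13 + 3*(-3) + 13*(-3))²) = 1/(-280 + 2*(-6 - 26 - 9 - 39)²) = 1/(-280 + 2*(-80)²) = 1/(-280 + 2*6400) = 1/(-280 + 12800) = 1/12520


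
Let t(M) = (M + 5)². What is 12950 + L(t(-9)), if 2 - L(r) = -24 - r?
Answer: 12992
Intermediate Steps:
t(M) = (5 + M)²
L(r) = 26 + r (L(r) = 2 - (-24 - r) = 2 + (24 + r) = 26 + r)
12950 + L(t(-9)) = 12950 + (26 + (5 - 9)²) = 12950 + (26 + (-4)²) = 12950 + (26 + 16) = 12950 + 42 = 12992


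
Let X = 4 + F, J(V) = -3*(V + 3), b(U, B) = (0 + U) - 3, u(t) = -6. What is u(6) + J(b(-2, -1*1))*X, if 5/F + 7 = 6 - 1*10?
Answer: 168/11 ≈ 15.273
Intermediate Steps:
b(U, B) = -3 + U (b(U, B) = U - 3 = -3 + U)
F = -5/11 (F = 5/(-7 + (6 - 1*10)) = 5/(-7 + (6 - 10)) = 5/(-7 - 4) = 5/(-11) = 5*(-1/11) = -5/11 ≈ -0.45455)
J(V) = -9 - 3*V (J(V) = -3*(3 + V) = -9 - 3*V)
X = 39/11 (X = 4 - 5/11 = 39/11 ≈ 3.5455)
u(6) + J(b(-2, -1*1))*X = -6 + (-9 - 3*(-3 - 2))*(39/11) = -6 + (-9 - 3*(-5))*(39/11) = -6 + (-9 + 15)*(39/11) = -6 + 6*(39/11) = -6 + 234/11 = 168/11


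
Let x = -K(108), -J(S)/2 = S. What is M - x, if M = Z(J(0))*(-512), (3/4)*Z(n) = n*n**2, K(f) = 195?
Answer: 195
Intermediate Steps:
J(S) = -2*S
Z(n) = 4*n**3/3 (Z(n) = 4*(n*n**2)/3 = 4*n**3/3)
x = -195 (x = -1*195 = -195)
M = 0 (M = (4*(-2*0)**3/3)*(-512) = ((4/3)*0**3)*(-512) = ((4/3)*0)*(-512) = 0*(-512) = 0)
M - x = 0 - 1*(-195) = 0 + 195 = 195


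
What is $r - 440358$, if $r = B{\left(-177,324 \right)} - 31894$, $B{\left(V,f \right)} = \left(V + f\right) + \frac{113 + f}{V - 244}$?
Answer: $- \frac{198756642}{421} \approx -4.7211 \cdot 10^{5}$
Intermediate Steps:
$B{\left(V,f \right)} = V + f + \frac{113 + f}{-244 + V}$ ($B{\left(V,f \right)} = \left(V + f\right) + \frac{113 + f}{-244 + V} = V + f + \frac{113 + f}{-244 + V}$)
$r = - \frac{13365924}{421}$ ($r = \frac{113 + \left(-177\right)^{2} - -43188 - 78732 - 57348}{-244 - 177} - 31894 = \frac{113 + 31329 + 43188 - 78732 - 57348}{-421} - 31894 = \left(- \frac{1}{421}\right) \left(-61450\right) - 31894 = \frac{61450}{421} - 31894 = - \frac{13365924}{421} \approx -31748.0$)
$r - 440358 = - \frac{13365924}{421} - 440358 = - \frac{198756642}{421}$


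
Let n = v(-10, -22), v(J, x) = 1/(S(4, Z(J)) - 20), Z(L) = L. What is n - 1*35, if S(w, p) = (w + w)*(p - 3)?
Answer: -4341/124 ≈ -35.008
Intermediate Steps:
S(w, p) = 2*w*(-3 + p) (S(w, p) = (2*w)*(-3 + p) = 2*w*(-3 + p))
v(J, x) = 1/(-44 + 8*J) (v(J, x) = 1/(2*4*(-3 + J) - 20) = 1/((-24 + 8*J) - 20) = 1/(-44 + 8*J))
n = -1/124 (n = 1/(4*(-11 + 2*(-10))) = 1/(4*(-11 - 20)) = (¼)/(-31) = (¼)*(-1/31) = -1/124 ≈ -0.0080645)
n - 1*35 = -1/124 - 1*35 = -1/124 - 35 = -4341/124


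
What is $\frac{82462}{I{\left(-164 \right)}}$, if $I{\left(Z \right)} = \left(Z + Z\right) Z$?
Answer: $\frac{41231}{26896} \approx 1.533$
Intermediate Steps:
$I{\left(Z \right)} = 2 Z^{2}$ ($I{\left(Z \right)} = 2 Z Z = 2 Z^{2}$)
$\frac{82462}{I{\left(-164 \right)}} = \frac{82462}{2 \left(-164\right)^{2}} = \frac{82462}{2 \cdot 26896} = \frac{82462}{53792} = 82462 \cdot \frac{1}{53792} = \frac{41231}{26896}$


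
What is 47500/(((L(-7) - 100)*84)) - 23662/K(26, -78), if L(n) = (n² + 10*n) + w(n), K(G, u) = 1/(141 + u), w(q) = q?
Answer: -4007029603/2688 ≈ -1.4907e+6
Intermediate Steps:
L(n) = n² + 11*n (L(n) = (n² + 10*n) + n = n² + 11*n)
47500/(((L(-7) - 100)*84)) - 23662/K(26, -78) = 47500/(((-7*(11 - 7) - 100)*84)) - 23662/(1/(141 - 78)) = 47500/(((-7*4 - 100)*84)) - 23662/(1/63) = 47500/(((-28 - 100)*84)) - 23662/1/63 = 47500/((-128*84)) - 23662*63 = 47500/(-10752) - 1490706 = 47500*(-1/10752) - 1490706 = -11875/2688 - 1490706 = -4007029603/2688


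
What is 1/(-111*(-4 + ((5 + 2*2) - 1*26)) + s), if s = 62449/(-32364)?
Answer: 32364/75378035 ≈ 0.00042936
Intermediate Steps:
s = -62449/32364 (s = 62449*(-1/32364) = -62449/32364 ≈ -1.9296)
1/(-111*(-4 + ((5 + 2*2) - 1*26)) + s) = 1/(-111*(-4 + ((5 + 2*2) - 1*26)) - 62449/32364) = 1/(-111*(-4 + ((5 + 4) - 26)) - 62449/32364) = 1/(-111*(-4 + (9 - 26)) - 62449/32364) = 1/(-111*(-4 - 17) - 62449/32364) = 1/(-111*(-21) - 62449/32364) = 1/(2331 - 62449/32364) = 1/(75378035/32364) = 32364/75378035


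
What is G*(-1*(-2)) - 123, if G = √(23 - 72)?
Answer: -123 + 14*I ≈ -123.0 + 14.0*I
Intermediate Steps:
G = 7*I (G = √(-49) = 7*I ≈ 7.0*I)
G*(-1*(-2)) - 123 = (7*I)*(-1*(-2)) - 123 = (7*I)*2 - 123 = 14*I - 123 = -123 + 14*I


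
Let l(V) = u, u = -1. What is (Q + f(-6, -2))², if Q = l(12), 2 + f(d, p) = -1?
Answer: 16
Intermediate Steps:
l(V) = -1
f(d, p) = -3 (f(d, p) = -2 - 1 = -3)
Q = -1
(Q + f(-6, -2))² = (-1 - 3)² = (-4)² = 16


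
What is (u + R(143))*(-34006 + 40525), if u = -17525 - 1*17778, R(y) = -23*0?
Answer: -230140257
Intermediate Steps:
R(y) = 0
u = -35303 (u = -17525 - 17778 = -35303)
(u + R(143))*(-34006 + 40525) = (-35303 + 0)*(-34006 + 40525) = -35303*6519 = -230140257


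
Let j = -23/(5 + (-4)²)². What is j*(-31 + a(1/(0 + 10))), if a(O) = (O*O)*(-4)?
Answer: 17848/11025 ≈ 1.6189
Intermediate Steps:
a(O) = -4*O² (a(O) = O²*(-4) = -4*O²)
j = -23/441 (j = -23/(5 + 16)² = -23/(21²) = -23/441 ≈ -0.052154)
j*(-31 + a(1/(0 + 10))) = -23*(-31 - 4/(0 + 10)²)/441 = -23*(-31 - 4*(1/10)²)/441 = -23*(-31 - 4*(⅒)²)/441 = -23*(-31 - 4*1/100)/441 = -23*(-31 - 1/25)/441 = -23/441*(-776/25) = 17848/11025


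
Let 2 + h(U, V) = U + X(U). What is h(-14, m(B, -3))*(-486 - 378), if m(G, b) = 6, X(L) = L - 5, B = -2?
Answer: 30240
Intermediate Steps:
X(L) = -5 + L
h(U, V) = -7 + 2*U (h(U, V) = -2 + (U + (-5 + U)) = -2 + (-5 + 2*U) = -7 + 2*U)
h(-14, m(B, -3))*(-486 - 378) = (-7 + 2*(-14))*(-486 - 378) = (-7 - 28)*(-864) = -35*(-864) = 30240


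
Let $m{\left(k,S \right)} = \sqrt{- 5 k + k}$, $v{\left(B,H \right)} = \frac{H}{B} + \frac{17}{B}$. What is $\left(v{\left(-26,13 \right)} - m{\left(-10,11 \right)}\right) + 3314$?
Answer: $\frac{43067}{13} - 2 \sqrt{10} \approx 3306.5$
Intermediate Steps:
$v{\left(B,H \right)} = \frac{17}{B} + \frac{H}{B}$
$m{\left(k,S \right)} = 2 \sqrt{- k}$ ($m{\left(k,S \right)} = \sqrt{- 4 k} = 2 \sqrt{- k}$)
$\left(v{\left(-26,13 \right)} - m{\left(-10,11 \right)}\right) + 3314 = \left(\frac{17 + 13}{-26} - 2 \sqrt{\left(-1\right) \left(-10\right)}\right) + 3314 = \left(\left(- \frac{1}{26}\right) 30 - 2 \sqrt{10}\right) + 3314 = \left(- \frac{15}{13} - 2 \sqrt{10}\right) + 3314 = \frac{43067}{13} - 2 \sqrt{10}$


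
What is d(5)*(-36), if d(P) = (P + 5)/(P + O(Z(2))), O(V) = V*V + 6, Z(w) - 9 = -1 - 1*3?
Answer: -10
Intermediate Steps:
Z(w) = 5 (Z(w) = 9 + (-1 - 1*3) = 9 + (-1 - 3) = 9 - 4 = 5)
O(V) = 6 + V² (O(V) = V² + 6 = 6 + V²)
d(P) = (5 + P)/(31 + P) (d(P) = (P + 5)/(P + (6 + 5²)) = (5 + P)/(P + (6 + 25)) = (5 + P)/(P + 31) = (5 + P)/(31 + P))
d(5)*(-36) = ((5 + 5)/(31 + 5))*(-36) = (10/36)*(-36) = ((1/36)*10)*(-36) = (5/18)*(-36) = -10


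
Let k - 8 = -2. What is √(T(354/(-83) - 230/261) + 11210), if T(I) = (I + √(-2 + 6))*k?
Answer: 7*√11908916526/7221 ≈ 105.79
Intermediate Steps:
k = 6 (k = 8 - 2 = 6)
T(I) = 12 + 6*I (T(I) = (I + √(-2 + 6))*6 = (I + √4)*6 = (I + 2)*6 = (2 + I)*6 = 12 + 6*I)
√(T(354/(-83) - 230/261) + 11210) = √((12 + 6*(354/(-83) - 230/261)) + 11210) = √((12 + 6*(354*(-1/83) - 230*1/261)) + 11210) = √((12 + 6*(-354/83 - 230/261)) + 11210) = √((12 + 6*(-111484/21663)) + 11210) = √((12 - 222968/7221) + 11210) = √(-136316/7221 + 11210) = √(80811094/7221) = 7*√11908916526/7221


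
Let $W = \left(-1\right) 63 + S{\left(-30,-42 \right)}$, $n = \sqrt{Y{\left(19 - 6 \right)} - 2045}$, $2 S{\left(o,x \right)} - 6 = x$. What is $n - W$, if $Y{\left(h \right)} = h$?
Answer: $81 + 4 i \sqrt{127} \approx 81.0 + 45.078 i$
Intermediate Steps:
$S{\left(o,x \right)} = 3 + \frac{x}{2}$
$n = 4 i \sqrt{127}$ ($n = \sqrt{\left(19 - 6\right) - 2045} = \sqrt{13 - 2045} = \sqrt{-2032} = 4 i \sqrt{127} \approx 45.078 i$)
$W = -81$ ($W = \left(-1\right) 63 + \left(3 + \frac{1}{2} \left(-42\right)\right) = -63 + \left(3 - 21\right) = -63 - 18 = -81$)
$n - W = 4 i \sqrt{127} - -81 = 4 i \sqrt{127} + 81 = 81 + 4 i \sqrt{127}$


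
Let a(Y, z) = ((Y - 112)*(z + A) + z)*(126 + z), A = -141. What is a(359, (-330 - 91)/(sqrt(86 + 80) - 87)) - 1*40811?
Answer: -243359886761136/54804409 - 3506233245*sqrt(166)/54804409 ≈ -4.4413e+6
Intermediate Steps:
a(Y, z) = (126 + z)*(z + (-141 + z)*(-112 + Y)) (a(Y, z) = ((Y - 112)*(z - 141) + z)*(126 + z) = ((-112 + Y)*(-141 + z) + z)*(126 + z) = ((-141 + z)*(-112 + Y) + z)*(126 + z) = (z + (-141 + z)*(-112 + Y))*(126 + z) = (126 + z)*(z + (-141 + z)*(-112 + Y)))
a(359, (-330 - 91)/(sqrt(86 + 80) - 87)) - 1*40811 = (1989792 - 17766*359 - 111*(-330 - 91)**2/(sqrt(86 + 80) - 87)**2 + 1806*((-330 - 91)/(sqrt(86 + 80) - 87)) + 359*((-330 - 91)/(sqrt(86 + 80) - 87))**2 - 15*359*(-330 - 91)/(sqrt(86 + 80) - 87)) - 1*40811 = (1989792 - 6377994 - 111*177241/(sqrt(166) - 87)**2 + 1806*(-421/(sqrt(166) - 87)) + 359*(-421/(sqrt(166) - 87))**2 - 15*359*(-421/(sqrt(166) - 87))) - 40811 = (1989792 - 6377994 - 111*177241/(-87 + sqrt(166))**2 + 1806*(-421/(-87 + sqrt(166))) + 359*(-421/(-87 + sqrt(166)))**2 - 15*359*(-421/(-87 + sqrt(166)))) - 40811 = (1989792 - 6377994 - 19673751/(-87 + sqrt(166))**2 - 760326/(-87 + sqrt(166)) + 359*(177241/(-87 + sqrt(166))**2) + 2267085/(-87 + sqrt(166))) - 40811 = (1989792 - 6377994 - 19673751/(-87 + sqrt(166))**2 - 760326/(-87 + sqrt(166)) + 63629519/(-87 + sqrt(166))**2 + 2267085/(-87 + sqrt(166))) - 40811 = (-4388202 + 1506759/(-87 + sqrt(166)) + 43955768/(-87 + sqrt(166))**2) - 40811 = -4429013 + 1506759/(-87 + sqrt(166)) + 43955768/(-87 + sqrt(166))**2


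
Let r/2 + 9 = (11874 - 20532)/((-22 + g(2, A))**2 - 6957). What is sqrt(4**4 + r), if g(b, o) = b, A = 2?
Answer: sqrt(10346172274)/6557 ≈ 15.513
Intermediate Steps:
r = -100710/6557 (r = -18 + 2*((11874 - 20532)/((-22 + 2)**2 - 6957)) = -18 + 2*(-8658/((-20)**2 - 6957)) = -18 + 2*(-8658/(400 - 6957)) = -18 + 2*(-8658/(-6557)) = -18 + 2*(-8658*(-1/6557)) = -18 + 2*(8658/6557) = -18 + 17316/6557 = -100710/6557 ≈ -15.359)
sqrt(4**4 + r) = sqrt(4**4 - 100710/6557) = sqrt(256 - 100710/6557) = sqrt(1577882/6557) = sqrt(10346172274)/6557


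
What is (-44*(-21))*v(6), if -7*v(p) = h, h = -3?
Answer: 396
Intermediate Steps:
v(p) = 3/7 (v(p) = -1/7*(-3) = 3/7)
(-44*(-21))*v(6) = -44*(-21)*(3/7) = 924*(3/7) = 396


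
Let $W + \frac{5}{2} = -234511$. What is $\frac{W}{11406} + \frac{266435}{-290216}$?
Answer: $- \frac{35549263763}{1655101848} \approx -21.479$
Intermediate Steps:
$W = - \frac{469027}{2}$ ($W = - \frac{5}{2} - 234511 = - \frac{469027}{2} \approx -2.3451 \cdot 10^{5}$)
$\frac{W}{11406} + \frac{266435}{-290216} = - \frac{469027}{2 \cdot 11406} + \frac{266435}{-290216} = \left(- \frac{469027}{2}\right) \frac{1}{11406} + 266435 \left(- \frac{1}{290216}\right) = - \frac{469027}{22812} - \frac{266435}{290216} = - \frac{35549263763}{1655101848}$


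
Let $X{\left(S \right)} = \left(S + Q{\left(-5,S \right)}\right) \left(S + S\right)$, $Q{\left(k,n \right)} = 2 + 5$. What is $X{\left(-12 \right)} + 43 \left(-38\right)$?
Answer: $-1514$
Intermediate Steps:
$Q{\left(k,n \right)} = 7$
$X{\left(S \right)} = 2 S \left(7 + S\right)$ ($X{\left(S \right)} = \left(S + 7\right) \left(S + S\right) = \left(7 + S\right) 2 S = 2 S \left(7 + S\right)$)
$X{\left(-12 \right)} + 43 \left(-38\right) = 2 \left(-12\right) \left(7 - 12\right) + 43 \left(-38\right) = 2 \left(-12\right) \left(-5\right) - 1634 = 120 - 1634 = -1514$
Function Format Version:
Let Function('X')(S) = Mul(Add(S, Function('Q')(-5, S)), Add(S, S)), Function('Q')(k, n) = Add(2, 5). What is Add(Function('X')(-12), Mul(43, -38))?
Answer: -1514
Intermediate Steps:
Function('Q')(k, n) = 7
Function('X')(S) = Mul(2, S, Add(7, S)) (Function('X')(S) = Mul(Add(S, 7), Add(S, S)) = Mul(Add(7, S), Mul(2, S)) = Mul(2, S, Add(7, S)))
Add(Function('X')(-12), Mul(43, -38)) = Add(Mul(2, -12, Add(7, -12)), Mul(43, -38)) = Add(Mul(2, -12, -5), -1634) = Add(120, -1634) = -1514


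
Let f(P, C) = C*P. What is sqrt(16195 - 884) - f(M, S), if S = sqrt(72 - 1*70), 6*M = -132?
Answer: sqrt(15311) + 22*sqrt(2) ≈ 154.85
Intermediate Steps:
M = -22 (M = (1/6)*(-132) = -22)
S = sqrt(2) (S = sqrt(72 - 70) = sqrt(2) ≈ 1.4142)
sqrt(16195 - 884) - f(M, S) = sqrt(16195 - 884) - sqrt(2)*(-22) = sqrt(15311) - (-22)*sqrt(2) = sqrt(15311) + 22*sqrt(2)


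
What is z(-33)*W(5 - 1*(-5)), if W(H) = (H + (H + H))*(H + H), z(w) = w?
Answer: -19800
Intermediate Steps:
W(H) = 6*H² (W(H) = (H + 2*H)*(2*H) = (3*H)*(2*H) = 6*H²)
z(-33)*W(5 - 1*(-5)) = -198*(5 - 1*(-5))² = -198*(5 + 5)² = -198*10² = -198*100 = -33*600 = -19800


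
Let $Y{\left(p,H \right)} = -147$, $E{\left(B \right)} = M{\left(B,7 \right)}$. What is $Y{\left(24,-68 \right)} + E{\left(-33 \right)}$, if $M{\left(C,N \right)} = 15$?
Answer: $-132$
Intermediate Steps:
$E{\left(B \right)} = 15$
$Y{\left(24,-68 \right)} + E{\left(-33 \right)} = -147 + 15 = -132$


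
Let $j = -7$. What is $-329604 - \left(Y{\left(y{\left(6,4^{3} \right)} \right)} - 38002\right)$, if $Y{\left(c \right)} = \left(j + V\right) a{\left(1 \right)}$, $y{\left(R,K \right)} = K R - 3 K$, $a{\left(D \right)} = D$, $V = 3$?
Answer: $-291598$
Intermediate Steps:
$y{\left(R,K \right)} = - 3 K + K R$
$Y{\left(c \right)} = -4$ ($Y{\left(c \right)} = \left(-7 + 3\right) 1 = \left(-4\right) 1 = -4$)
$-329604 - \left(Y{\left(y{\left(6,4^{3} \right)} \right)} - 38002\right) = -329604 - \left(-4 - 38002\right) = -329604 - -38006 = -329604 + 38006 = -291598$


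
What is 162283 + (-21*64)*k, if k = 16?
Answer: 140779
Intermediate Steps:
162283 + (-21*64)*k = 162283 - 21*64*16 = 162283 - 1344*16 = 162283 - 21504 = 140779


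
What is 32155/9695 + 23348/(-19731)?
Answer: 81618289/38258409 ≈ 2.1333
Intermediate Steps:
32155/9695 + 23348/(-19731) = 32155*(1/9695) + 23348*(-1/19731) = 6431/1939 - 23348/19731 = 81618289/38258409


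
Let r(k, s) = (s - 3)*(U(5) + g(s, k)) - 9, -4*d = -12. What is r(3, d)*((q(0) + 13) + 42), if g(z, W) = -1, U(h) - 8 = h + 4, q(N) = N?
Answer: -495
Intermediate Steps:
U(h) = 12 + h (U(h) = 8 + (h + 4) = 8 + (4 + h) = 12 + h)
d = 3 (d = -1/4*(-12) = 3)
r(k, s) = -57 + 16*s (r(k, s) = (s - 3)*((12 + 5) - 1) - 9 = (-3 + s)*(17 - 1) - 9 = (-3 + s)*16 - 9 = (-48 + 16*s) - 9 = -57 + 16*s)
r(3, d)*((q(0) + 13) + 42) = (-57 + 16*3)*((0 + 13) + 42) = (-57 + 48)*(13 + 42) = -9*55 = -495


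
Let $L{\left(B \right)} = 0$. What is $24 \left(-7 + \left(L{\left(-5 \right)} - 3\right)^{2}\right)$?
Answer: $48$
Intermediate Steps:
$24 \left(-7 + \left(L{\left(-5 \right)} - 3\right)^{2}\right) = 24 \left(-7 + \left(0 - 3\right)^{2}\right) = 24 \left(-7 + \left(-3\right)^{2}\right) = 24 \left(-7 + 9\right) = 24 \cdot 2 = 48$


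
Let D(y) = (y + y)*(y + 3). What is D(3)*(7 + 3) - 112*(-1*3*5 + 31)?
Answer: -1432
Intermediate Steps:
D(y) = 2*y*(3 + y) (D(y) = (2*y)*(3 + y) = 2*y*(3 + y))
D(3)*(7 + 3) - 112*(-1*3*5 + 31) = (2*3*(3 + 3))*(7 + 3) - 112*(-1*3*5 + 31) = (2*3*6)*10 - 112*(-3*5 + 31) = 36*10 - 112*(-15 + 31) = 360 - 112*16 = 360 - 1792 = -1432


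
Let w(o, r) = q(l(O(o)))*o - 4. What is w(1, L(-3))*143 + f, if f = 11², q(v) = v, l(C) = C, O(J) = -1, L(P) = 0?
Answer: -594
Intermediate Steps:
w(o, r) = -4 - o (w(o, r) = -o - 4 = -4 - o)
f = 121
w(1, L(-3))*143 + f = (-4 - 1*1)*143 + 121 = (-4 - 1)*143 + 121 = -5*143 + 121 = -715 + 121 = -594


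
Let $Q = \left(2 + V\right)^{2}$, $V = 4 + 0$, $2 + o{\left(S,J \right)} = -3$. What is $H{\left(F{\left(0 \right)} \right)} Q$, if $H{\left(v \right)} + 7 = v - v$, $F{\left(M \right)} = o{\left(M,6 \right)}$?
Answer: $-252$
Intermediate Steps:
$o{\left(S,J \right)} = -5$ ($o{\left(S,J \right)} = -2 - 3 = -5$)
$F{\left(M \right)} = -5$
$H{\left(v \right)} = -7$ ($H{\left(v \right)} = -7 + \left(v - v\right) = -7 + 0 = -7$)
$V = 4$
$Q = 36$ ($Q = \left(2 + 4\right)^{2} = 6^{2} = 36$)
$H{\left(F{\left(0 \right)} \right)} Q = \left(-7\right) 36 = -252$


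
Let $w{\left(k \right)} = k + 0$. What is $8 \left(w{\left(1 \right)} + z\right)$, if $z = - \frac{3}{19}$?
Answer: $\frac{128}{19} \approx 6.7368$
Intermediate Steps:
$w{\left(k \right)} = k$
$z = - \frac{3}{19}$ ($z = \left(-3\right) \frac{1}{19} = - \frac{3}{19} \approx -0.15789$)
$8 \left(w{\left(1 \right)} + z\right) = 8 \left(1 - \frac{3}{19}\right) = 8 \cdot \frac{16}{19} = \frac{128}{19}$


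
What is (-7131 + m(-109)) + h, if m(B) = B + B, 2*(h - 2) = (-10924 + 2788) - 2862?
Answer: -12846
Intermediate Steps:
h = -5497 (h = 2 + ((-10924 + 2788) - 2862)/2 = 2 + (-8136 - 2862)/2 = 2 + (1/2)*(-10998) = 2 - 5499 = -5497)
m(B) = 2*B
(-7131 + m(-109)) + h = (-7131 + 2*(-109)) - 5497 = (-7131 - 218) - 5497 = -7349 - 5497 = -12846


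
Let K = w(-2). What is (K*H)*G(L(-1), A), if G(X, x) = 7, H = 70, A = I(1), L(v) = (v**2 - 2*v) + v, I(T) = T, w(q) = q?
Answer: -980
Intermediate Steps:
K = -2
L(v) = v**2 - v
A = 1
(K*H)*G(L(-1), A) = -2*70*7 = -140*7 = -980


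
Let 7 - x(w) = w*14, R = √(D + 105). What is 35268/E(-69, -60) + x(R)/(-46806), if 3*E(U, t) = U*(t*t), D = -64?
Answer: -7645063/17942300 + 7*√41/23403 ≈ -0.42418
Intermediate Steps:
R = √41 (R = √(-64 + 105) = √41 ≈ 6.4031)
E(U, t) = U*t²/3 (E(U, t) = (U*(t*t))/3 = (U*t²)/3 = U*t²/3)
x(w) = 7 - 14*w (x(w) = 7 - w*14 = 7 - 14*w)
35268/E(-69, -60) + x(R)/(-46806) = 35268/(((⅓)*(-69)*(-60)²)) + (7 - 14*√41)/(-46806) = 35268/(((⅓)*(-69)*3600)) + (7 - 14*√41)*(-1/46806) = 35268/(-82800) + (-7/46806 + 7*√41/23403) = 35268*(-1/82800) + (-7/46806 + 7*√41/23403) = -2939/6900 + (-7/46806 + 7*√41/23403) = -7645063/17942300 + 7*√41/23403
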